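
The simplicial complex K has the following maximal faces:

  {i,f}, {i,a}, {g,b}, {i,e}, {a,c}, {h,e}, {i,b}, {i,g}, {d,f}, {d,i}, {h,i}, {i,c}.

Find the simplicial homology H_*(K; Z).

H_0 ≅ Z,  H_1 ≅ Z^4.

Fix the vertex order a < b < c < d < e < f < g < h < i and write every simplex with vertices in increasing order. Then dim K = 1 and the simplices of K are:

  0-simplices (9): a, b, c, d, e, f, g, h, i
  1-simplices (12): ac, ai, bg, bi, ci, df, di, eh, ei, fi, gi, hi

Hence C_0 ≅ Z^9, C_1 ≅ Z^12.

Boundary ∂_1: C_1 → C_0 is given by ∂[p,q] = [q] − [p]. For instance
  ∂bi = i − b.
The resulting 9×12 matrix has rank 8, and its Smith normal form has invariant factors (1,1,1,1,1,1,1,1).

Now H_k = ker ∂_k / im ∂_{k+1}, so:

  H_0: rank C_0 − rank ∂_1 = 9 − 8 = 1, and the invariant factors of ∂_1 are all 1, so H_0 ≅ Z.
  H_1: rank ker ∂_1 − rank ∂_2 = (12 − 8) − 0 = 4, and there is no ∂_2, so H_1 ≅ Z^4.

As a check, the Euler characteristic is 9 − 12 = -3, which agrees with 1 − 4 = -3.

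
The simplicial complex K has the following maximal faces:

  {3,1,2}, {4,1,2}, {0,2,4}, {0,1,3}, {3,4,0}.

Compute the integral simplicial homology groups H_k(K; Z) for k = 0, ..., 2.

H_0 = Z,  H_1 = Z,  H_2 = 0.

Order the vertices as 0 < 1 < 2 < 3 < 4. Listing each simplex with vertices in this order, K has dimension 2 with simplices:

  0-simplices (5): [0], [1], [2], [3], [4]
  1-simplices (10): [0,1], [0,2], [0,3], [0,4], [1,2], [1,3], [1,4], [2,3], [2,4], [3,4]
  2-simplices (5): [0,1,3], [0,2,4], [0,3,4], [1,2,3], [1,2,4]

so the chain groups are C_0 ≅ Z^5, C_1 ≅ Z^10, C_2 ≅ Z^5.

The boundary map ∂_1: C_1 → C_0 maps an edge to its endpoints' difference, ∂[p,q] = q − p.
The resulting 5×10 matrix has rank 4, and its Smith normal form has invariant factors (1,1,1,1).

∂_2: C_2 → C_1 sends each 2-simplex [p,q,r] to [q,r] − [p,r] + [p,q]. For instance
  ∂[1,2,3] = [2,3] − [1,3] + [1,2],
  ∂[1,2,4] = [2,4] − [1,4] + [1,2].
This gives a 10×5 integer matrix of rank 5; reducing to Smith normal form yields diagonal entries (1,1,1,1,1).

Now H_k = ker ∂_k / im ∂_{k+1}, so:

  H_0: rank C_0 − rank ∂_1 = 5 − 4 = 1, and the invariant factors of ∂_1 are all 1, so H_0 = Z.
  H_1: rank ker ∂_1 − rank ∂_2 = (10 − 4) − 5 = 1, and the invariant factors of ∂_2 are all 1, so H_1 = Z.
  H_2: rank ker ∂_2 − rank ∂_3 = (5 − 5) − 0 = 0, and there is no ∂_3, so H_2 = 0.

(K is a triangulation of the Möbius band.)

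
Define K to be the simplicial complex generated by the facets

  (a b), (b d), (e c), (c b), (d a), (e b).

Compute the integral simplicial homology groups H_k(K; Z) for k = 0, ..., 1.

We work with the vertex ordering a < b < c < d < e. The simplices of K, each written with vertices in increasing order, are:

  0-simplices (5): a, b, c, d, e
  1-simplices (6): ab, ad, bc, bd, be, ce

giving chain groups C_0 ≅ Z^5, C_1 ≅ Z^6.

The boundary map ∂_1: C_1 → C_0 sends each edge [p,q] (with p < q) to q − p. For instance
  ∂be = e − b.
The resulting 5×6 matrix has rank 4, and its Smith normal form has invariant factors (1,1,1,1).

Reading off H_k = ker ∂_k / im ∂_{k+1}:

  H_0: rank C_0 − rank ∂_1 = 5 − 4 = 1, and the invariant factors of ∂_1 are all 1, so H_0 ≅ Z.
  H_1: rank ker ∂_1 − rank ∂_2 = (6 − 4) − 0 = 2, and there is no ∂_2, so H_1 ≅ Z^2.

As a check, the Euler characteristic is 5 − 6 = -1, which agrees with 1 − 2 = -1.
(K is a triangulation of a wedge of 2 circles.)

H_0 = Z,  H_1 = Z^2.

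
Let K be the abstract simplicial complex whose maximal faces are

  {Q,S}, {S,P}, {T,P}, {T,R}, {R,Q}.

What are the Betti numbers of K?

b_0 = 1, b_1 = 1.

We work with the vertex ordering P < Q < R < S < T. The simplices of K, each written with vertices in increasing order, are:

  0-simplices (5): P, Q, R, S, T
  1-simplices (5): PS, PT, QR, QS, RT

giving chain groups C_0 ≅ Z^5, C_1 ≅ Z^5.

The boundary map ∂_1: C_1 → C_0 maps an edge to its endpoints' difference, ∂[p,q] = q − p. For instance
  ∂RT = T − R.
As a 5×5 matrix over Z this has rank 4, with invariant factors (1,1,1,1).

Computing H_k = (kernel of ∂_k) / (image of ∂_{k+1}):

  H_0: rank C_0 − rank ∂_1 = 5 − 4 = 1, and the invariant factors of ∂_1 are all 1, so H_0 ≅ Z.
  H_1: rank ker ∂_1 − rank ∂_2 = (5 − 4) − 0 = 1, and there is no ∂_2, so H_1 ≅ Z.

As a check, the Euler characteristic is 5 − 5 = 0, which agrees with 1 − 1 = 0.

Hence the Betti numbers are b_0 = 1, b_1 = 1.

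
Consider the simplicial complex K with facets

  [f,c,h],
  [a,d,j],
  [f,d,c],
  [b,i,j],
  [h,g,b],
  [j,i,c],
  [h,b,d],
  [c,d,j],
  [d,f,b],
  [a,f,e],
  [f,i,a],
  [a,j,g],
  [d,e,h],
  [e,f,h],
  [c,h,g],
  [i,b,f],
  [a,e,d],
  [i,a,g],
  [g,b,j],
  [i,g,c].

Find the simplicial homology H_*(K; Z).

Fix the vertex order a < b < c < d < e < f < g < h < i < j and write every simplex with vertices in increasing order. Then dim K = 2 and the simplices of K are:

  0-simplices (10): a, b, c, d, e, f, g, h, i, j
  1-simplices (30): ad, ae, af, ag, ai, aj, bd, bf, bg, bh, bi, bj, cd, cf, cg, ch, ci, cj, de, df, dh, dj, ef, eh, fh, fi, gh, gi, gj, ij
  2-simplices (20): ade, adj, aef, afi, agi, agj, bdf, bdh, bfi, bgh, bgj, bij, cdf, cdj, cfh, cgh, cgi, cij, deh, efh

Hence C_0 ≅ Z^10, C_1 ≅ Z^30, C_2 ≅ Z^20.

The boundary map ∂_1: C_1 → C_0 is given by ∂[p,q] = [q] − [p].
As a 10×30 matrix over Z this has rank 9, with invariant factors (1,1,1,1,1,1,1,1,1).

Boundary ∂_2: C_2 → C_1 maps a triangle to the signed sum of its edges. For instance
  ∂efh = fh − eh + ef,
  ∂bfi = fi − bi + bf.
The resulting 30×20 matrix has rank 20, and its Smith normal form has invariant factors (1,1,1,1,1,1,1,1,1,1,1,1,1,1,1,1,1,1,1,2).

Reading off H_k = ker ∂_k / im ∂_{k+1}:

  H_0: rank C_0 − rank ∂_1 = 10 − 9 = 1, and the invariant factors of ∂_1 are all 1, so H_0 ≅ Z.
  H_1: rank ker ∂_1 − rank ∂_2 = (30 − 9) − 20 = 1, and ∂_2 has invariant factor 2 > 1, so H_1 ≅ Z × Z/2.
  H_2: rank ker ∂_2 − rank ∂_3 = (20 − 20) − 0 = 0, and there is no ∂_3, so H_2 ≅ 0.

As a check, the Euler characteristic is 10 − 30 + 20 = 0, which agrees with 1 − 1 + 0 = 0.

H_0 = Z,  H_1 = Z × Z/2,  H_2 = 0.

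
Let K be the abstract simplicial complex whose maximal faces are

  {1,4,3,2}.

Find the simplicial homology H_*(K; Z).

H_0 ≅ Z,  H_1 = 0,  H_2 = 0,  H_3 = 0.

Fix the vertex order 1 < 2 < 3 < 4 and write every simplex with vertices in increasing order. Then dim K = 3 and the simplices of K are:

  0-simplices (4): [1], [2], [3], [4]
  1-simplices (6): [1,2], [1,3], [1,4], [2,3], [2,4], [3,4]
  2-simplices (4): [1,2,3], [1,2,4], [1,3,4], [2,3,4]
  3-simplices (1): [1,2,3,4]

giving chain groups C_0 ≅ Z^4, C_1 ≅ Z^6, C_2 ≅ Z^4, C_3 ≅ Z^1.

∂_1: C_1 → C_0 maps an edge to its endpoints' difference, ∂[p,q] = q − p.
The resulting 4×6 matrix has rank 3, and its Smith normal form has invariant factors (1,1,1).

∂_2: C_2 → C_1 maps a triangle to the signed sum of its edges. For instance
  ∂[1,2,3] = [2,3] − [1,3] + [1,2],
  ∂[1,2,4] = [2,4] − [1,4] + [1,2].
This gives a 6×4 integer matrix of rank 3; reducing to Smith normal form yields diagonal entries (1,1,1).

The boundary map ∂_3: C_3 → C_2 sends each 3-simplex σ to the alternating sum Σ_i (−1)^i (σ with its i-th vertex removed). For instance
  ∂[1,2,3,4] = [2,3,4] − [1,3,4] + [1,2,4] − [1,2,3].
The resulting 4×1 matrix has rank 1, and its Smith normal form has invariant factors (1).

Reading off H_k = ker ∂_k / im ∂_{k+1}:

  H_0: rank C_0 − rank ∂_1 = 4 − 3 = 1, and the invariant factors of ∂_1 are all 1, so H_0 = Z.
  H_1: rank ker ∂_1 − rank ∂_2 = (6 − 3) − 3 = 0, and the invariant factors of ∂_2 are all 1, so H_1 = 0.
  H_2: rank ker ∂_2 − rank ∂_3 = (4 − 3) − 1 = 0, and the invariant factors of ∂_3 are all 1, so H_2 = 0.
  H_3: rank ker ∂_3 − rank ∂_4 = (1 − 1) − 0 = 0, and there is no ∂_4, so H_3 = 0.

As a check, the Euler characteristic is 4 − 6 + 4 − 1 = 1, which agrees with 1 − 0 + 0 − 0 = 1.
(K is a triangulation of the 3-simplex.)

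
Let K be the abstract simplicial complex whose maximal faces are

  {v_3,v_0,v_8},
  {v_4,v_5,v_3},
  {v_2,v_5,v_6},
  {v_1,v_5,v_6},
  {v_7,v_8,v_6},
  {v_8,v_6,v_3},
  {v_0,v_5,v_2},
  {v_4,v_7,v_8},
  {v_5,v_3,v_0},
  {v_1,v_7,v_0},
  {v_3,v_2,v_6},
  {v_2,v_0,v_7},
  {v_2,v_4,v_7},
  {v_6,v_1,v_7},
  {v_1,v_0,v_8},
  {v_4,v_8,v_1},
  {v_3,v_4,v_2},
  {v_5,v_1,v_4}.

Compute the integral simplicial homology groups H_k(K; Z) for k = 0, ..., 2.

Take the total order v_0 < v_1 < v_2 < v_3 < v_4 < v_5 < v_6 < v_7 < v_8 on the vertex set. Then K (dimension 2) consists of the simplices:

  0-simplices (9): [v_0], [v_1], [v_2], [v_3], [v_4], [v_5], [v_6], [v_7], [v_8]
  1-simplices (27): (27 of them)
  2-simplices (18): (18 of them)

Hence C_0 ≅ Z^9, C_1 ≅ Z^27, C_2 ≅ Z^18.

Boundary ∂_1: C_1 → C_0 maps an edge to its endpoints' difference, ∂[p,q] = q − p.
The resulting 9×27 matrix has rank 8, and its Smith normal form has invariant factors (1,1,1,1,1,1,1,1).

The boundary map ∂_2: C_2 → C_1 acts by ∂[p,q,r] = [q,r] − [p,r] + [p,q]. For instance
  ∂[v_3,v_4,v_5] = [v_4,v_5] − [v_3,v_5] + [v_3,v_4],
  ∂[v_6,v_7,v_8] = [v_7,v_8] − [v_6,v_8] + [v_6,v_7].
As a 27×18 matrix over Z this has rank 18, with invariant factors (1,1,1,1,1,1,1,1,1,1,1,1,1,1,1,1,1,2).

From H_k ≅ ker(∂_k) / im(∂_{k+1}) we obtain:

  H_0: rank C_0 − rank ∂_1 = 9 − 8 = 1, and the invariant factors of ∂_1 are all 1, so H_0 ≅ Z.
  H_1: rank ker ∂_1 − rank ∂_2 = (27 − 8) − 18 = 1, and ∂_2 has invariant factor 2 > 1, so H_1 ≅ Z ⊕ Z/2.
  H_2: rank ker ∂_2 − rank ∂_3 = (18 − 18) − 0 = 0, and there is no ∂_3, so H_2 ≅ 0.

H_0 = Z,  H_1 = Z ⊕ Z/2,  H_2 = 0.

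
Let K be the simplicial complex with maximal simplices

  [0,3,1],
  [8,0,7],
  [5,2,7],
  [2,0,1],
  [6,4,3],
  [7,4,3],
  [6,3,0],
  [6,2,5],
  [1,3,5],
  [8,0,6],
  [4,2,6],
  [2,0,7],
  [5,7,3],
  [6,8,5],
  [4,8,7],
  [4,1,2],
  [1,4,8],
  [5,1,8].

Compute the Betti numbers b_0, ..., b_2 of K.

b_0 = 1, b_1 = 2, b_2 = 1.

Fix the vertex order 0 < 1 < 2 < 3 < 4 < 5 < 6 < 7 < 8 and write every simplex with vertices in increasing order. Then dim K = 2 and the simplices of K are:

  0-simplices (9): [0], [1], [2], [3], [4], [5], [6], [7], [8]
  1-simplices (27): (27 of them)
  2-simplices (18): [0,1,2], [0,1,3], [0,2,7], [0,3,6], [0,6,8], [0,7,8], [1,2,4], [1,3,5], [1,4,8], [1,5,8], [2,4,6], [2,5,6], [2,5,7], [3,4,6], [3,4,7], [3,5,7], [4,7,8], [5,6,8]

so the chain groups are C_0 ≅ Z^9, C_1 ≅ Z^27, C_2 ≅ Z^18.

The boundary map ∂_1: C_1 → C_0 sends each edge [p,q] (with p < q) to q − p.
This gives a 9×27 integer matrix of rank 8; reducing to Smith normal form yields diagonal entries (1,1,1,1,1,1,1,1).

∂_2: C_2 → C_1 acts by ∂[p,q,r] = [q,r] − [p,r] + [p,q]. For instance
  ∂[0,2,7] = [2,7] − [0,7] + [0,2],
  ∂[2,4,6] = [4,6] − [2,6] + [2,4].
This gives a 27×18 integer matrix of rank 17; reducing to Smith normal form yields diagonal entries (1,1,1,1,1,1,1,1,1,1,1,1,1,1,1,1,1).

Reading off H_k = ker ∂_k / im ∂_{k+1}:

  H_0: rank C_0 − rank ∂_1 = 9 − 8 = 1, and the invariant factors of ∂_1 are all 1, so H_0 ≅ Z.
  H_1: rank ker ∂_1 − rank ∂_2 = (27 − 8) − 17 = 2, and the invariant factors of ∂_2 are all 1, so H_1 ≅ Z^2.
  H_2: rank ker ∂_2 − rank ∂_3 = (18 − 17) − 0 = 1, and there is no ∂_3, so H_2 ≅ Z.

Hence the Betti numbers are b_0 = 1, b_1 = 2, b_2 = 1.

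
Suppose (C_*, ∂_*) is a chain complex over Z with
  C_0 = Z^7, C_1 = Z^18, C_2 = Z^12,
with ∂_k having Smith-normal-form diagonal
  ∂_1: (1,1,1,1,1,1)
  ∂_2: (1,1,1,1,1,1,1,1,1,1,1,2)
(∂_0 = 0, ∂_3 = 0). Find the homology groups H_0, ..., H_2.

H_0 ≅ Z,  H_1 ≅ Z/2,  H_2 = 0.

H_0: b_0 = 7 − 0 − 6 = 1; torsion from ∂_1 factors > 1: none. So H_0 ≅ Z.
H_1: b_1 = 18 − 6 − 12 = 0; torsion from ∂_2 factors > 1: [2]. So H_1 ≅ Z/2.
H_2: b_2 = 12 − 12 − 0 = 0; torsion from ∂_3 factors > 1: none. So H_2 ≅ 0.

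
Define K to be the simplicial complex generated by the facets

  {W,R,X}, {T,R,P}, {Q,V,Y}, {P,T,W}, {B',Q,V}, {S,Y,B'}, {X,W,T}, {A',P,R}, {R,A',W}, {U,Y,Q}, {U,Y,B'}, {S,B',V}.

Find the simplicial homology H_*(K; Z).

Fix the vertex order P < Q < R < S < T < U < V < W < X < Y < A' < B' and write every simplex with vertices in increasing order. Then dim K = 2 and the simplices of K are:

  0-simplices (12): [P], [Q], [R], [S], [T], [U], [V], [W], [X], [Y], [A'], [B']
  1-simplices (24): (24 of them)
  2-simplices (12): [P,R,T], [P,R,A'], [P,T,W], [Q,U,Y], [Q,V,Y], [Q,V,B'], [R,W,X], [R,W,A'], [S,V,B'], [S,Y,B'], [T,W,X], [U,Y,B']

so the chain groups are C_0 ≅ Z^12, C_1 ≅ Z^24, C_2 ≅ Z^12.

The boundary map ∂_1: C_1 → C_0 sends each edge [p,q] (with p < q) to q − p.
The 12×24 boundary matrix has rank 10 and Smith normal form diag(1,1,1,1,1,1,1,1,1,1).

∂_2: C_2 → C_1 sends each 2-simplex [p,q,r] to [q,r] − [p,r] + [p,q]. For instance
  ∂[S,Y,B'] = [Y,B'] − [S,B'] + [S,Y],
  ∂[Q,V,B'] = [V,B'] − [Q,B'] + [Q,V].
This gives a 24×12 integer matrix of rank 12; reducing to Smith normal form yields diagonal entries (1,1,1,1,1,1,1,1,1,1,1,1).

From H_k ≅ ker(∂_k) / im(∂_{k+1}) we obtain:

  H_0: rank C_0 − rank ∂_1 = 12 − 10 = 2, and the invariant factors of ∂_1 are all 1, so H_0 = Z^2.
  H_1: rank ker ∂_1 − rank ∂_2 = (24 − 10) − 12 = 2, and the invariant factors of ∂_2 are all 1, so H_1 = Z^2.
  H_2: rank ker ∂_2 − rank ∂_3 = (12 − 12) − 0 = 0, and there is no ∂_3, so H_2 = 0.

(K is a triangulation of the disjoint union of the cylinder S^1 x I and the cylinder S^1 x I.)

H_0 ≅ Z^2,  H_1 ≅ Z^2,  H_2 = 0.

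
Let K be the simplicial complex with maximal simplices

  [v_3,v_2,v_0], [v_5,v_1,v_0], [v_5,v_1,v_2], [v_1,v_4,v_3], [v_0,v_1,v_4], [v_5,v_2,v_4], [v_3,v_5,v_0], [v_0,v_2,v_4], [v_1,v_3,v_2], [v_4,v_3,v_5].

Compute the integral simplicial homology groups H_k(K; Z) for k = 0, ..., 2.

H_0 ≅ Z,  H_1 ≅ Z/2,  H_2 = 0.

Fix the vertex order v_0 < v_1 < v_2 < v_3 < v_4 < v_5 and write every simplex with vertices in increasing order. Then dim K = 2 and the simplices of K are:

  0-simplices (6): [v_0], [v_1], [v_2], [v_3], [v_4], [v_5]
  1-simplices (15): (15 of them)
  2-simplices (10): [v_0,v_1,v_4], [v_0,v_1,v_5], [v_0,v_2,v_3], [v_0,v_2,v_4], [v_0,v_3,v_5], [v_1,v_2,v_3], [v_1,v_2,v_5], [v_1,v_3,v_4], [v_2,v_4,v_5], [v_3,v_4,v_5]

giving chain groups C_0 ≅ Z^6, C_1 ≅ Z^15, C_2 ≅ Z^10.

Boundary ∂_1: C_1 → C_0 maps an edge to its endpoints' difference, ∂[p,q] = q − p. For instance
  ∂[v_0,v_5] = [v_5] − [v_0].
The 6×15 boundary matrix has rank 5 and Smith normal form diag(1,1,1,1,1).

Boundary ∂_2: C_2 → C_1 acts by ∂[p,q,r] = [q,r] − [p,r] + [p,q]. For instance
  ∂[v_1,v_3,v_4] = [v_3,v_4] − [v_1,v_4] + [v_1,v_3],
  ∂[v_0,v_2,v_3] = [v_2,v_3] − [v_0,v_3] + [v_0,v_2].
As a 15×10 matrix over Z this has rank 10, with invariant factors (1,1,1,1,1,1,1,1,1,2).

From H_k ≅ ker(∂_k) / im(∂_{k+1}) we obtain:

  H_0: rank C_0 − rank ∂_1 = 6 − 5 = 1, and the invariant factors of ∂_1 are all 1, so H_0 ≅ Z.
  H_1: rank ker ∂_1 − rank ∂_2 = (15 − 5) − 10 = 0, and ∂_2 has invariant factor 2 > 1, so H_1 ≅ Z/2.
  H_2: rank ker ∂_2 − rank ∂_3 = (10 − 10) − 0 = 0, and there is no ∂_3, so H_2 ≅ 0.

(K is a triangulation of the real projective plane RP^2.)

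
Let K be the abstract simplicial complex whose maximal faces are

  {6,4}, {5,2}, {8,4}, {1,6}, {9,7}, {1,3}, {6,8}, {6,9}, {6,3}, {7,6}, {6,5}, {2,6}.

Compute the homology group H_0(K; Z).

We work with the vertex ordering 1 < 2 < 3 < 4 < 5 < 6 < 7 < 8 < 9. The simplices of K, each written with vertices in increasing order, are:

  0-simplices (9): [1], [2], [3], [4], [5], [6], [7], [8], [9]
  1-simplices (12): [1,3], [1,6], [2,5], [2,6], [3,6], [4,6], [4,8], [5,6], [6,7], [6,8], [6,9], [7,9]

so the chain groups are C_0 ≅ Z^9, C_1 ≅ Z^12.

The boundary map ∂_1: C_1 → C_0 sends each edge [p,q] (with p < q) to q − p. For instance
  ∂[4,6] = [6] − [4].
As a 9×12 matrix over Z this has rank 8, with invariant factors (1,1,1,1,1,1,1,1).

Now H_k = ker ∂_k / im ∂_{k+1}, so:

  H_0: rank C_0 − rank ∂_1 = 9 − 8 = 1, and the invariant factors of ∂_1 are all 1, so H_0 ≅ Z.

(K is a triangulation of a wedge of 4 circles.)

H_0 ≅ Z.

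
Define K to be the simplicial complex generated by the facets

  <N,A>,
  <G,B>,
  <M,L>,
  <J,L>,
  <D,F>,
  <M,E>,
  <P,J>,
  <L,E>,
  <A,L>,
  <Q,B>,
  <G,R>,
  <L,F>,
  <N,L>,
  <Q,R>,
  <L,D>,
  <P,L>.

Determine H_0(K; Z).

K has 13 vertices, 16 edges.
rank ∂_0 = 0, rank ∂_1 = 11 ⇒ b_0 = 13 − 0 − 11 = 2; all invariant factors of ∂_1 are 1 so no torsion. So H_0 ≅ Z^2.

H_0 = Z^2.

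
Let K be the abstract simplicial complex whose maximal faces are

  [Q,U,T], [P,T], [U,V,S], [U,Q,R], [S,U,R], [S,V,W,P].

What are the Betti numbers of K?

b_0 = 1, b_1 = 1, b_2 = 0, b_3 = 0.

Fix the vertex order P < Q < R < S < T < U < V < W and write every simplex with vertices in increasing order. Then dim K = 3 and the simplices of K are:

  0-simplices (8): P, Q, R, S, T, U, V, W
  1-simplices (15): PS, PT, PV, PW, QR, QT, QU, RS, RU, SU, SV, SW, TU, UV, VW
  2-simplices (8): PSV, PSW, PVW, QRU, QTU, RSU, SUV, SVW
  3-simplices (1): PSVW

Hence C_0 ≅ Z^8, C_1 ≅ Z^15, C_2 ≅ Z^8, C_3 ≅ Z^1.

The boundary map ∂_1: C_1 → C_0 is given by ∂[p,q] = [q] − [p].
The 8×15 boundary matrix has rank 7 and Smith normal form diag(1,1,1,1,1,1,1).

∂_2: C_2 → C_1 sends each 2-simplex [p,q,r] to [q,r] − [p,r] + [p,q]. For instance
  ∂QTU = TU − QU + QT,
  ∂QRU = RU − QU + QR.
The resulting 15×8 matrix has rank 7, and its Smith normal form has invariant factors (1,1,1,1,1,1,1).

The boundary map ∂_3: C_3 → C_2 sends each 3-simplex σ to the alternating sum Σ_i (−1)^i (σ with its i-th vertex removed). For instance
  ∂PSVW = SVW − PVW + PSW − PSV.
The resulting 8×1 matrix has rank 1, and its Smith normal form has invariant factors (1).

Reading off H_k = ker ∂_k / im ∂_{k+1}:

  H_0: rank C_0 − rank ∂_1 = 8 − 7 = 1, and the invariant factors of ∂_1 are all 1, so H_0 = Z.
  H_1: rank ker ∂_1 − rank ∂_2 = (15 − 7) − 7 = 1, and the invariant factors of ∂_2 are all 1, so H_1 = Z.
  H_2: rank ker ∂_2 − rank ∂_3 = (8 − 7) − 1 = 0, and the invariant factors of ∂_3 are all 1, so H_2 = 0.
  H_3: rank ker ∂_3 − rank ∂_4 = (1 − 1) − 0 = 0, and there is no ∂_4, so H_3 = 0.

Hence the Betti numbers are b_0 = 1, b_1 = 1, b_2 = 0, b_3 = 0.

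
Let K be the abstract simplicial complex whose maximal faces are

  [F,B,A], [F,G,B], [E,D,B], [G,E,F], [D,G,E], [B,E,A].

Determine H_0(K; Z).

Order the vertices as A < B < D < E < F < G. Listing each simplex with vertices in this order, K has dimension 2 with simplices:

  0-simplices (6): A, B, D, E, F, G
  1-simplices (12): AB, AE, AF, BD, BE, BF, BG, DE, DG, EF, EG, FG
  2-simplices (6): ABE, ABF, BDE, BFG, DEG, EFG

Hence C_0 ≅ Z^6, C_1 ≅ Z^12, C_2 ≅ Z^6.

∂_1: C_1 → C_0 is given by ∂[p,q] = [q] − [p]. For instance
  ∂EF = F − E.
This gives a 6×12 integer matrix of rank 5; reducing to Smith normal form yields diagonal entries (1,1,1,1,1).

The boundary map ∂_2: C_2 → C_1 acts by ∂[p,q,r] = [q,r] − [p,r] + [p,q]. For instance
  ∂DEG = EG − DG + DE,
  ∂BFG = FG − BG + BF.
The resulting 12×6 matrix has rank 6, and its Smith normal form has invariant factors (1,1,1,1,1,1).

Computing H_k = (kernel of ∂_k) / (image of ∂_{k+1}):

  H_0: rank C_0 − rank ∂_1 = 6 − 5 = 1, and the invariant factors of ∂_1 are all 1, so H_0 = Z.

H_0 ≅ Z.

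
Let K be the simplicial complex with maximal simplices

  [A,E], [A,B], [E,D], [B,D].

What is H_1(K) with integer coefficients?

We work with the vertex ordering A < B < D < E. The simplices of K, each written with vertices in increasing order, are:

  0-simplices (4): A, B, D, E
  1-simplices (4): AB, AE, BD, DE

so the chain groups are C_0 ≅ Z^4, C_1 ≅ Z^4.

∂_1: C_1 → C_0 is given by ∂[p,q] = [q] − [p].
This gives a 4×4 integer matrix of rank 3; reducing to Smith normal form yields diagonal entries (1,1,1).

From H_k ≅ ker(∂_k) / im(∂_{k+1}) we obtain:

  H_1: rank ker ∂_1 − rank ∂_2 = (4 − 3) − 0 = 1, and there is no ∂_2, so H_1 = Z.

H_1 = Z.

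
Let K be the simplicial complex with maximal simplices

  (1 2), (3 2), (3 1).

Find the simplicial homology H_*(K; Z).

K has 3 vertices, 3 edges.
rank ∂_0 = 0, rank ∂_1 = 2 ⇒ b_0 = 3 − 0 − 2 = 1; all invariant factors of ∂_1 are 1 so no torsion. So H_0 ≅ Z.
rank ∂_1 = 2, rank ∂_2 = 0 ⇒ b_1 = 3 − 2 − 0 = 1. So H_1 ≅ Z.

H_0 = Z,  H_1 = Z.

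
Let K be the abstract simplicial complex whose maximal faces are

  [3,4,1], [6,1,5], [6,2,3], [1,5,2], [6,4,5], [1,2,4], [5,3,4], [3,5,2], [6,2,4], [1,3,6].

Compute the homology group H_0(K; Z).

H_0 ≅ Z.

Order the vertices as 1 < 2 < 3 < 4 < 5 < 6. Listing each simplex with vertices in this order, K has dimension 2 with simplices:

  0-simplices (6): [1], [2], [3], [4], [5], [6]
  1-simplices (15): [1,2], [1,3], [1,4], [1,5], [1,6], [2,3], [2,4], [2,5], [2,6], [3,4], [3,5], [3,6], [4,5], [4,6], [5,6]
  2-simplices (10): [1,2,4], [1,2,5], [1,3,4], [1,3,6], [1,5,6], [2,3,5], [2,3,6], [2,4,6], [3,4,5], [4,5,6]

giving chain groups C_0 ≅ Z^6, C_1 ≅ Z^15, C_2 ≅ Z^10.

The boundary map ∂_1: C_1 → C_0 sends each edge [p,q] (with p < q) to q − p.
As a 6×15 matrix over Z this has rank 5, with invariant factors (1,1,1,1,1).

Boundary ∂_2: C_2 → C_1 maps a triangle to the signed sum of its edges. For instance
  ∂[1,2,5] = [2,5] − [1,5] + [1,2],
  ∂[1,3,6] = [3,6] − [1,6] + [1,3].
The resulting 15×10 matrix has rank 10, and its Smith normal form has invariant factors (1,1,1,1,1,1,1,1,1,2).

From H_k ≅ ker(∂_k) / im(∂_{k+1}) we obtain:

  H_0: rank C_0 − rank ∂_1 = 6 − 5 = 1, and the invariant factors of ∂_1 are all 1, so H_0 = Z.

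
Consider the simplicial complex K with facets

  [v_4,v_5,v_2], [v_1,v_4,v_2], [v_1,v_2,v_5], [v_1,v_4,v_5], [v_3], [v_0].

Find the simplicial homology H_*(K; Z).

Take the total order v_0 < v_1 < v_2 < v_3 < v_4 < v_5 on the vertex set. Then K (dimension 2) consists of the simplices:

  0-simplices (6): [v_0], [v_1], [v_2], [v_3], [v_4], [v_5]
  1-simplices (6): [v_1,v_2], [v_1,v_4], [v_1,v_5], [v_2,v_4], [v_2,v_5], [v_4,v_5]
  2-simplices (4): [v_1,v_2,v_4], [v_1,v_2,v_5], [v_1,v_4,v_5], [v_2,v_4,v_5]

giving chain groups C_0 ≅ Z^6, C_1 ≅ Z^6, C_2 ≅ Z^4.

∂_1: C_1 → C_0 maps an edge to its endpoints' difference, ∂[p,q] = q − p.
The resulting 6×6 matrix has rank 3, and its Smith normal form has invariant factors (1,1,1).

Boundary ∂_2: C_2 → C_1 acts by ∂[p,q,r] = [q,r] − [p,r] + [p,q]. For instance
  ∂[v_1,v_2,v_4] = [v_2,v_4] − [v_1,v_4] + [v_1,v_2],
  ∂[v_1,v_4,v_5] = [v_4,v_5] − [v_1,v_5] + [v_1,v_4].
This gives a 6×4 integer matrix of rank 3; reducing to Smith normal form yields diagonal entries (1,1,1).

Computing H_k = (kernel of ∂_k) / (image of ∂_{k+1}):

  H_0: rank C_0 − rank ∂_1 = 6 − 3 = 3, and the invariant factors of ∂_1 are all 1, so H_0 = Z^3.
  H_1: rank ker ∂_1 − rank ∂_2 = (6 − 3) − 3 = 0, and the invariant factors of ∂_2 are all 1, so H_1 = 0.
  H_2: rank ker ∂_2 − rank ∂_3 = (4 − 3) − 0 = 1, and there is no ∂_3, so H_2 = Z.

(K is a triangulation of the disjoint union of a set of 2 points and the 2-sphere S^2.)

H_0 = Z^3,  H_1 = 0,  H_2 = Z.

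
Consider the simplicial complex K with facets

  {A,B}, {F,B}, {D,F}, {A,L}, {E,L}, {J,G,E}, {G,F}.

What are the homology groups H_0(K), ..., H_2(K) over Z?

Take the total order A < B < D < E < F < G < J < L on the vertex set. Then K (dimension 2) consists of the simplices:

  0-simplices (8): A, B, D, E, F, G, J, L
  1-simplices (9): AB, AL, BF, DF, EG, EJ, EL, FG, GJ
  2-simplices (1): EGJ

giving chain groups C_0 ≅ Z^8, C_1 ≅ Z^9, C_2 ≅ Z^1.

∂_1: C_1 → C_0 maps an edge to its endpoints' difference, ∂[p,q] = q − p.
The resulting 8×9 matrix has rank 7, and its Smith normal form has invariant factors (1,1,1,1,1,1,1).

The boundary map ∂_2: C_2 → C_1 sends each 2-simplex [p,q,r] to [q,r] − [p,r] + [p,q]. For instance
  ∂EGJ = GJ − EJ + EG.
As a 9×1 matrix over Z this has rank 1, with invariant factors (1).

Computing H_k = (kernel of ∂_k) / (image of ∂_{k+1}):

  H_0: rank C_0 − rank ∂_1 = 8 − 7 = 1, and the invariant factors of ∂_1 are all 1, so H_0 = Z.
  H_1: rank ker ∂_1 − rank ∂_2 = (9 − 7) − 1 = 1, and the invariant factors of ∂_2 are all 1, so H_1 = Z.
  H_2: rank ker ∂_2 − rank ∂_3 = (1 − 1) − 0 = 0, and there is no ∂_3, so H_2 = 0.

H_0 = Z,  H_1 = Z,  H_2 = 0.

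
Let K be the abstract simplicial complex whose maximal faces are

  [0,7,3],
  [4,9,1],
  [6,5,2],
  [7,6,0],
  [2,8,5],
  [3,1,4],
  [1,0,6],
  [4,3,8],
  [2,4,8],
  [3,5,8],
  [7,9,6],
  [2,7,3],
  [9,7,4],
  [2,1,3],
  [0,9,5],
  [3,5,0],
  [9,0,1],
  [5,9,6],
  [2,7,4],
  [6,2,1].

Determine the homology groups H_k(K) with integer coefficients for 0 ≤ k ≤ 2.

H_0 ≅ Z,  H_1 ≅ Z ⊕ Z/2Z,  H_2 = 0.

Fix the vertex order 0 < 1 < 2 < 3 < 4 < 5 < 6 < 7 < 8 < 9 and write every simplex with vertices in increasing order. Then dim K = 2 and the simplices of K are:

  0-simplices (10): [0], [1], [2], [3], [4], [5], [6], [7], [8], [9]
  1-simplices (30): (30 of them)
  2-simplices (20): (20 of them)

so the chain groups are C_0 ≅ Z^10, C_1 ≅ Z^30, C_2 ≅ Z^20.

The boundary map ∂_1: C_1 → C_0 is given by ∂[p,q] = [q] − [p]. For instance
  ∂[0,9] = [9] − [0].
This gives a 10×30 integer matrix of rank 9; reducing to Smith normal form yields diagonal entries (1,1,1,1,1,1,1,1,1).

Boundary ∂_2: C_2 → C_1 acts by ∂[p,q,r] = [q,r] − [p,r] + [p,q]. For instance
  ∂[1,3,4] = [3,4] − [1,4] + [1,3],
  ∂[0,1,6] = [1,6] − [0,6] + [0,1].
The resulting 30×20 matrix has rank 20, and its Smith normal form has invariant factors (1,1,1,1,1,1,1,1,1,1,1,1,1,1,1,1,1,1,1,2).

Reading off H_k = ker ∂_k / im ∂_{k+1}:

  H_0: rank C_0 − rank ∂_1 = 10 − 9 = 1, and the invariant factors of ∂_1 are all 1, so H_0 = Z.
  H_1: rank ker ∂_1 − rank ∂_2 = (30 − 9) − 20 = 1, and ∂_2 has invariant factor 2 > 1, so H_1 = Z ⊕ Z/2Z.
  H_2: rank ker ∂_2 − rank ∂_3 = (20 − 20) − 0 = 0, and there is no ∂_3, so H_2 = 0.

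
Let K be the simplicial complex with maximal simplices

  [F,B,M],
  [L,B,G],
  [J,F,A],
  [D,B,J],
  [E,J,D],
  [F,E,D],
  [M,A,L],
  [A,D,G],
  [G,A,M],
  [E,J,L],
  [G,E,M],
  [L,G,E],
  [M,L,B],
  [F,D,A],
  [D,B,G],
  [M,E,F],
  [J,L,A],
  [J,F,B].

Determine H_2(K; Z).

We work with the vertex ordering A < B < D < E < F < G < J < L < M. The simplices of K, each written with vertices in increasing order, are:

  0-simplices (9): A, B, D, E, F, G, J, L, M
  1-simplices (27): AD, AF, AG, AJ, AL, AM, BD, BF, BG, BJ, BL, BM, DE, DF, DG, DJ, EF, EG, EJ, EL, EM, FJ, FM, GL, GM, JL, LM
  2-simplices (18): ADF, ADG, AFJ, AGM, AJL, ALM, BDG, BDJ, BFJ, BFM, BGL, BLM, DEF, DEJ, EFM, EGL, EGM, EJL

so the chain groups are C_0 ≅ Z^9, C_1 ≅ Z^27, C_2 ≅ Z^18.

The boundary map ∂_1: C_1 → C_0 sends each edge [p,q] (with p < q) to q − p.
As a 9×27 matrix over Z this has rank 8, with invariant factors (1,1,1,1,1,1,1,1).

∂_2: C_2 → C_1 acts by ∂[p,q,r] = [q,r] − [p,r] + [p,q]. For instance
  ∂ADG = DG − AG + AD,
  ∂EFM = FM − EM + EF.
The resulting 27×18 matrix has rank 18, and its Smith normal form has invariant factors (1,1,1,1,1,1,1,1,1,1,1,1,1,1,1,1,1,2).

From H_k ≅ ker(∂_k) / im(∂_{k+1}) we obtain:

  H_2: rank ker ∂_2 − rank ∂_3 = (18 − 18) − 0 = 0, and there is no ∂_3, so H_2 = 0.

H_2 = 0.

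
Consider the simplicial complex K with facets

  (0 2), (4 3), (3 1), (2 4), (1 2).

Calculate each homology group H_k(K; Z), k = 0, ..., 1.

H_0 = Z,  H_1 = Z.

Order the vertices as 0 < 1 < 2 < 3 < 4. Listing each simplex with vertices in this order, K has dimension 1 with simplices:

  0-simplices (5): [0], [1], [2], [3], [4]
  1-simplices (5): [0,2], [1,2], [1,3], [2,4], [3,4]

Hence C_0 ≅ Z^5, C_1 ≅ Z^5.

The boundary map ∂_1: C_1 → C_0 maps an edge to its endpoints' difference, ∂[p,q] = q − p. For instance
  ∂[0,2] = [2] − [0].
As a 5×5 matrix over Z this has rank 4, with invariant factors (1,1,1,1).

Computing H_k = (kernel of ∂_k) / (image of ∂_{k+1}):

  H_0: rank C_0 − rank ∂_1 = 5 − 4 = 1, and the invariant factors of ∂_1 are all 1, so H_0 = Z.
  H_1: rank ker ∂_1 − rank ∂_2 = (5 − 4) − 0 = 1, and there is no ∂_2, so H_1 = Z.

As a check, the Euler characteristic is 5 − 5 = 0, which agrees with 1 − 1 = 0.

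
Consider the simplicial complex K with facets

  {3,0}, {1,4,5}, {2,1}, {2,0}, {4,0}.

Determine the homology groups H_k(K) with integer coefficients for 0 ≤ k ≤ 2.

Take the total order 0 < 1 < 2 < 3 < 4 < 5 on the vertex set. Then K (dimension 2) consists of the simplices:

  0-simplices (6): [0], [1], [2], [3], [4], [5]
  1-simplices (7): [0,2], [0,3], [0,4], [1,2], [1,4], [1,5], [4,5]
  2-simplices (1): [1,4,5]

so the chain groups are C_0 ≅ Z^6, C_1 ≅ Z^7, C_2 ≅ Z^1.

Boundary ∂_1: C_1 → C_0 is given by ∂[p,q] = [q] − [p]. For instance
  ∂[1,4] = [4] − [1].
As a 6×7 matrix over Z this has rank 5, with invariant factors (1,1,1,1,1).

The boundary map ∂_2: C_2 → C_1 maps a triangle to the signed sum of its edges. For instance
  ∂[1,4,5] = [4,5] − [1,5] + [1,4].
The resulting 7×1 matrix has rank 1, and its Smith normal form has invariant factors (1).

Computing H_k = (kernel of ∂_k) / (image of ∂_{k+1}):

  H_0: rank C_0 − rank ∂_1 = 6 − 5 = 1, and the invariant factors of ∂_1 are all 1, so H_0 ≅ Z.
  H_1: rank ker ∂_1 − rank ∂_2 = (7 − 5) − 1 = 1, and the invariant factors of ∂_2 are all 1, so H_1 ≅ Z.
  H_2: rank ker ∂_2 − rank ∂_3 = (1 − 1) − 0 = 0, and there is no ∂_3, so H_2 ≅ 0.

H_0 = Z,  H_1 = Z,  H_2 = 0.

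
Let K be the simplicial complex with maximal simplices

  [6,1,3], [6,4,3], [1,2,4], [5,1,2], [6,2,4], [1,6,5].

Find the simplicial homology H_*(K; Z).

Fix the vertex order 1 < 2 < 3 < 4 < 5 < 6 and write every simplex with vertices in increasing order. Then dim K = 2 and the simplices of K are:

  0-simplices (6): [1], [2], [3], [4], [5], [6]
  1-simplices (12): [1,2], [1,3], [1,4], [1,5], [1,6], [2,4], [2,5], [2,6], [3,4], [3,6], [4,6], [5,6]
  2-simplices (6): [1,2,4], [1,2,5], [1,3,6], [1,5,6], [2,4,6], [3,4,6]

Hence C_0 ≅ Z^6, C_1 ≅ Z^12, C_2 ≅ Z^6.

The boundary map ∂_1: C_1 → C_0 is given by ∂[p,q] = [q] − [p]. For instance
  ∂[1,2] = [2] − [1].
This gives a 6×12 integer matrix of rank 5; reducing to Smith normal form yields diagonal entries (1,1,1,1,1).

∂_2: C_2 → C_1 sends each 2-simplex [p,q,r] to [q,r] − [p,r] + [p,q]. For instance
  ∂[1,5,6] = [5,6] − [1,6] + [1,5],
  ∂[1,2,5] = [2,5] − [1,5] + [1,2].
As a 12×6 matrix over Z this has rank 6, with invariant factors (1,1,1,1,1,1).

Computing H_k = (kernel of ∂_k) / (image of ∂_{k+1}):

  H_0: rank C_0 − rank ∂_1 = 6 − 5 = 1, and the invariant factors of ∂_1 are all 1, so H_0 = Z.
  H_1: rank ker ∂_1 − rank ∂_2 = (12 − 5) − 6 = 1, and the invariant factors of ∂_2 are all 1, so H_1 = Z.
  H_2: rank ker ∂_2 − rank ∂_3 = (6 − 6) − 0 = 0, and there is no ∂_3, so H_2 = 0.

As a check, the Euler characteristic is 6 − 12 + 6 = 0, which agrees with 1 − 1 + 0 = 0.

H_0 ≅ Z,  H_1 ≅ Z,  H_2 = 0.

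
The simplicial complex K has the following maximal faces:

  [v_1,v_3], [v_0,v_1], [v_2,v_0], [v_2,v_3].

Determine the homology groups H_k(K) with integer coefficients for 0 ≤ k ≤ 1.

H_0 ≅ Z,  H_1 ≅ Z.

Order the vertices as v_0 < v_1 < v_2 < v_3. Listing each simplex with vertices in this order, K has dimension 1 with simplices:

  0-simplices (4): [v_0], [v_1], [v_2], [v_3]
  1-simplices (4): [v_0,v_1], [v_0,v_2], [v_1,v_3], [v_2,v_3]

Hence C_0 ≅ Z^4, C_1 ≅ Z^4.

∂_1: C_1 → C_0 is given by ∂[p,q] = [q] − [p].
As a 4×4 matrix over Z this has rank 3, with invariant factors (1,1,1).

Reading off H_k = ker ∂_k / im ∂_{k+1}:

  H_0: rank C_0 − rank ∂_1 = 4 − 3 = 1, and the invariant factors of ∂_1 are all 1, so H_0 ≅ Z.
  H_1: rank ker ∂_1 − rank ∂_2 = (4 − 3) − 0 = 1, and there is no ∂_2, so H_1 ≅ Z.

(K is a triangulation of the circle S^1.)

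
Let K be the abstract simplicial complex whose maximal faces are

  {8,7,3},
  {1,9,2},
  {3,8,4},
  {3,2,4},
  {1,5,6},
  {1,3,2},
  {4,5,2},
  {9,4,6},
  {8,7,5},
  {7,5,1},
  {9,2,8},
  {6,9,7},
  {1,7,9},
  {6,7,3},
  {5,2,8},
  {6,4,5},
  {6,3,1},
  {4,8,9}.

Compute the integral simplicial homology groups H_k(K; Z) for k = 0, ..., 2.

H_0 = Z,  H_1 = Z ⊕ Z/2Z,  H_2 = 0.

K has 9 vertices, 27 edges, 18 triangles.
rank ∂_0 = 0, rank ∂_1 = 8 ⇒ b_0 = 9 − 0 − 8 = 1; all invariant factors of ∂_1 are 1 so no torsion. So H_0 = Z.
rank ∂_1 = 8, rank ∂_2 = 18 ⇒ b_1 = 27 − 8 − 18 = 1; ∂_2 has invariant factor(s) [2] giving torsion. So H_1 = Z ⊕ Z/2Z.
rank ∂_2 = 18, rank ∂_3 = 0 ⇒ b_2 = 18 − 18 − 0 = 0. So H_2 = 0.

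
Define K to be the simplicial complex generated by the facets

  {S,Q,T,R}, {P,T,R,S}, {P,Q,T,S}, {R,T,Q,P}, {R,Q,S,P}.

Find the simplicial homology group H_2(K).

H_2 ≅ 0.

We work with the vertex ordering P < Q < R < S < T. The simplices of K, each written with vertices in increasing order, are:

  0-simplices (5): P, Q, R, S, T
  1-simplices (10): PQ, PR, PS, PT, QR, QS, QT, RS, RT, ST
  2-simplices (10): PQR, PQS, PQT, PRS, PRT, PST, QRS, QRT, QST, RST
  3-simplices (5): PQRS, PQRT, PQST, PRST, QRST

giving chain groups C_0 ≅ Z^5, C_1 ≅ Z^10, C_2 ≅ Z^10, C_3 ≅ Z^5.

Boundary ∂_1: C_1 → C_0 is given by ∂[p,q] = [q] − [p].
As a 5×10 matrix over Z this has rank 4, with invariant factors (1,1,1,1).

The boundary map ∂_2: C_2 → C_1 acts by ∂[p,q,r] = [q,r] − [p,r] + [p,q]. For instance
  ∂RST = ST − RT + RS,
  ∂PQR = QR − PR + PQ.
The resulting 10×10 matrix has rank 6, and its Smith normal form has invariant factors (1,1,1,1,1,1).

The boundary map ∂_3: C_3 → C_2 sends each 3-simplex σ to the alternating sum Σ_i (−1)^i (σ with its i-th vertex removed). For instance
  ∂QRST = RST − QST + QRT − QRS,
  ∂PRST = RST − PST + PRT − PRS.
As a 10×5 matrix over Z this has rank 4, with invariant factors (1,1,1,1).

Reading off H_k = ker ∂_k / im ∂_{k+1}:

  H_2: rank ker ∂_2 − rank ∂_3 = (10 − 6) − 4 = 0, and the invariant factors of ∂_3 are all 1, so H_2 ≅ 0.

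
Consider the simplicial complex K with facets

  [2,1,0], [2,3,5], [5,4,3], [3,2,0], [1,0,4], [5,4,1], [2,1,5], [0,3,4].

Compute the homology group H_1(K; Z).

H_1 = 0.

K has 6 vertices, 12 edges, 8 triangles.
rank ∂_1 = 5, rank ∂_2 = 7 ⇒ b_1 = 12 − 5 − 7 = 0; all invariant factors of ∂_2 are 1 so no torsion. So H_1 = 0.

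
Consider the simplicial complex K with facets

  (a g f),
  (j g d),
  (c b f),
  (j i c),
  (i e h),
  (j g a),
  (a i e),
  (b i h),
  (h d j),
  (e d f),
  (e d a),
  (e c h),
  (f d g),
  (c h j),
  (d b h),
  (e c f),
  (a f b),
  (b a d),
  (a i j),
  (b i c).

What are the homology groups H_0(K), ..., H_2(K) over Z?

Take the total order a < b < c < d < e < f < g < h < i < j on the vertex set. Then K (dimension 2) consists of the simplices:

  0-simplices (10): a, b, c, d, e, f, g, h, i, j
  1-simplices (30): ab, ad, ae, af, ag, ai, aj, bc, bd, bf, bh, bi, ce, cf, ch, ci, cj, de, df, dg, dh, dj, ef, eh, ei, fg, gj, hi, hj, ij
  2-simplices (20): abd, abf, ade, aei, afg, agj, aij, bcf, bci, bdh, bhi, cef, ceh, chj, cij, def, dfg, dgj, dhj, ehi

giving chain groups C_0 ≅ Z^10, C_1 ≅ Z^30, C_2 ≅ Z^20.

The boundary map ∂_1: C_1 → C_0 sends each edge [p,q] (with p < q) to q − p. For instance
  ∂ci = i − c.
The resulting 10×30 matrix has rank 9, and its Smith normal form has invariant factors (1,1,1,1,1,1,1,1,1).

Boundary ∂_2: C_2 → C_1 acts by ∂[p,q,r] = [q,r] − [p,r] + [p,q]. For instance
  ∂ehi = hi − ei + eh,
  ∂afg = fg − ag + af.
As a 30×20 matrix over Z this has rank 20, with invariant factors (1,1,1,1,1,1,1,1,1,1,1,1,1,1,1,1,1,1,1,2).

From H_k ≅ ker(∂_k) / im(∂_{k+1}) we obtain:

  H_0: rank C_0 − rank ∂_1 = 10 − 9 = 1, and the invariant factors of ∂_1 are all 1, so H_0 = Z.
  H_1: rank ker ∂_1 − rank ∂_2 = (30 − 9) − 20 = 1, and ∂_2 has invariant factor 2 > 1, so H_1 = Z ⊕ Z/2Z.
  H_2: rank ker ∂_2 − rank ∂_3 = (20 − 20) − 0 = 0, and there is no ∂_3, so H_2 = 0.

As a check, the Euler characteristic is 10 − 30 + 20 = 0, which agrees with 1 − 1 + 0 = 0.
(K is a triangulation of the Klein bottle.)

H_0 = Z,  H_1 = Z ⊕ Z/2Z,  H_2 = 0.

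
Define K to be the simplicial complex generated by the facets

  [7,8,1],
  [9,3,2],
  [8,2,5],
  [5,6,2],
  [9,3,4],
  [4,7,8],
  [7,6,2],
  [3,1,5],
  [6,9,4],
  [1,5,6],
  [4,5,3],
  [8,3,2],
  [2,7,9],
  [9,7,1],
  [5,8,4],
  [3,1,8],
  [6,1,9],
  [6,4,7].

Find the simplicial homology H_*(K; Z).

H_0 = Z,  H_1 = Z ⊕ Z/2Z,  H_2 = 0.

Order the vertices as 1 < 2 < 3 < 4 < 5 < 6 < 7 < 8 < 9. Listing each simplex with vertices in this order, K has dimension 2 with simplices:

  0-simplices (9): [1], [2], [3], [4], [5], [6], [7], [8], [9]
  1-simplices (27): (27 of them)
  2-simplices (18): [1,3,5], [1,3,8], [1,5,6], [1,6,9], [1,7,8], [1,7,9], [2,3,8], [2,3,9], [2,5,6], [2,5,8], [2,6,7], [2,7,9], [3,4,5], [3,4,9], [4,5,8], [4,6,7], [4,6,9], [4,7,8]

so the chain groups are C_0 ≅ Z^9, C_1 ≅ Z^27, C_2 ≅ Z^18.

Boundary ∂_1: C_1 → C_0 sends each edge [p,q] (with p < q) to q − p. For instance
  ∂[1,3] = [3] − [1].
This gives a 9×27 integer matrix of rank 8; reducing to Smith normal form yields diagonal entries (1,1,1,1,1,1,1,1).

Boundary ∂_2: C_2 → C_1 sends each 2-simplex [p,q,r] to [q,r] − [p,r] + [p,q]. For instance
  ∂[1,3,8] = [3,8] − [1,8] + [1,3],
  ∂[4,6,9] = [6,9] − [4,9] + [4,6].
The 27×18 boundary matrix has rank 18 and Smith normal form diag(1,1,1,1,1,1,1,1,1,1,1,1,1,1,1,1,1,2).

From H_k ≅ ker(∂_k) / im(∂_{k+1}) we obtain:

  H_0: rank C_0 − rank ∂_1 = 9 − 8 = 1, and the invariant factors of ∂_1 are all 1, so H_0 = Z.
  H_1: rank ker ∂_1 − rank ∂_2 = (27 − 8) − 18 = 1, and ∂_2 has invariant factor 2 > 1, so H_1 = Z ⊕ Z/2Z.
  H_2: rank ker ∂_2 − rank ∂_3 = (18 − 18) − 0 = 0, and there is no ∂_3, so H_2 = 0.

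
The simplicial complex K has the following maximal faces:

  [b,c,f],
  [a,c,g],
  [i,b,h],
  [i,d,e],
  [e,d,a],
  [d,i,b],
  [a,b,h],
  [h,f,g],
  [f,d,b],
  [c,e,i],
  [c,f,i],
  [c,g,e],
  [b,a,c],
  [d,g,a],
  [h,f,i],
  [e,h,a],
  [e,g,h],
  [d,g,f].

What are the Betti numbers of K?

b_0 = 1, b_1 = 1, b_2 = 0.

Order the vertices as a < b < c < d < e < f < g < h < i. Listing each simplex with vertices in this order, K has dimension 2 with simplices:

  0-simplices (9): a, b, c, d, e, f, g, h, i
  1-simplices (27): ab, ac, ad, ae, ag, ah, bc, bd, bf, bh, bi, ce, cf, cg, ci, de, df, dg, di, eg, eh, ei, fg, fh, fi, gh, hi
  2-simplices (18): abc, abh, acg, ade, adg, aeh, bcf, bdf, bdi, bhi, ceg, cei, cfi, dei, dfg, egh, fgh, fhi

Hence C_0 ≅ Z^9, C_1 ≅ Z^27, C_2 ≅ Z^18.

The boundary map ∂_1: C_1 → C_0 is given by ∂[p,q] = [q] − [p]. For instance
  ∂bh = h − b.
The resulting 9×27 matrix has rank 8, and its Smith normal form has invariant factors (1,1,1,1,1,1,1,1).

Boundary ∂_2: C_2 → C_1 sends each 2-simplex [p,q,r] to [q,r] − [p,r] + [p,q]. For instance
  ∂ceg = eg − cg + ce,
  ∂fgh = gh − fh + fg.
As a 27×18 matrix over Z this has rank 18, with invariant factors (1,1,1,1,1,1,1,1,1,1,1,1,1,1,1,1,1,2).

From H_k ≅ ker(∂_k) / im(∂_{k+1}) we obtain:

  H_0: rank C_0 − rank ∂_1 = 9 − 8 = 1, and the invariant factors of ∂_1 are all 1, so H_0 = Z.
  H_1: rank ker ∂_1 − rank ∂_2 = (27 − 8) − 18 = 1, and ∂_2 has invariant factor 2 > 1, so H_1 = Z × Z/2.
  H_2: rank ker ∂_2 − rank ∂_3 = (18 − 18) − 0 = 0, and there is no ∂_3, so H_2 = 0.

(K is a triangulation of the Klein bottle.)

Hence the Betti numbers are b_0 = 1, b_1 = 1, b_2 = 0.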